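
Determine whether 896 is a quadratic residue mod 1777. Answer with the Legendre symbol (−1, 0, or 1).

-1

Pull out 2^7: since 1777 ≡ 1 (mod 8), (2/1777) = +1, so (2/1777)^7 = +1.
Reciprocity: 7 ≡ 3 and 1777 ≡ 1 (mod 4), so (7/1777) = +(1777/7).
Reduce top mod 7: now compute (6/7).
Pull out 2: since 7 ≡ 7 (mod 8), (2/7) = +1.
Reciprocity: 3 ≡ 3 and 7 ≡ 3 (mod 4), so (3/7) = −(7/3).
Reduce top mod 3: now compute (1/3).
Reached (1/3) = 1. Collecting the sign flips along the way, the symbol is -1.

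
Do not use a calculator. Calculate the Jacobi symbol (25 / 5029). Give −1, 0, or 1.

Reciprocity: 25 ≡ 1 and 5029 ≡ 1 (mod 4), so (25/5029) = +(5029/25).
Reduce top mod 25: now compute (4/25).
Pull out 2^2: since 25 ≡ 1 (mod 8), (2/25) = +1, so (2/25)^2 = +1.
Reached (1/25) = 1. Collecting the sign flips along the way, the symbol is +1.

1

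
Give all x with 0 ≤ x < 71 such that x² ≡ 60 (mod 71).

Since 71 ≡ 3 (mod 4), a square root of 60 is 60^((71+1)/4) = 60^18 mod 71.
Repeated squaring: 60^2≡50, 60^4≡15, 60^8≡12, 60^16≡2 (mod 71).
60^18 = 60^(16+2) ≡ 29 (mod 71).
Check: 29² = 841 ≡ 60 (mod 71). The two roots are 29 and 42.

29, 42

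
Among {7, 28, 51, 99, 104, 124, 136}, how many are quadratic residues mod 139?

6

(7/139) = +1 → QR.
(28/139) = +1 → QR.
(51/139) = +1 → QR.
(99/139) = +1 → QR.
(104/139) = -1 → non-residue.
(124/139) = +1 → QR.
(136/139) = +1 → QR.
Total quadratic residues among the 7: 6.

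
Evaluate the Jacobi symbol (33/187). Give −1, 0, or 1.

Reciprocity: 33 ≡ 1 and 187 ≡ 3 (mod 4), so (33/187) = +(187/33).
Reduce top mod 33: now compute (22/33).
Pull out 2: since 33 ≡ 1 (mod 8), (2/33) = +1.
Reciprocity: 11 ≡ 3 and 33 ≡ 1 (mod 4), so (11/33) = +(33/11).
Reduce top mod 11: now compute (0/11).
Top reduces to 0: gcd > 1, so the symbol is 0.

0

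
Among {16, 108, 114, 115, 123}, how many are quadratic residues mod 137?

3

(16/137) = +1 → QR.
(108/137) = -1 → non-residue.
(114/137) = -1 → non-residue.
(115/137) = +1 → QR.
(123/137) = +1 → QR.
Total quadratic residues among the 5: 3.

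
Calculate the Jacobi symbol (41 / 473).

Reciprocity: 41 ≡ 1 and 473 ≡ 1 (mod 4), so (41/473) = +(473/41).
Reduce top mod 41: now compute (22/41).
Pull out 2: since 41 ≡ 1 (mod 8), (2/41) = +1.
Reciprocity: 11 ≡ 3 and 41 ≡ 1 (mod 4), so (11/41) = +(41/11).
Reduce top mod 11: now compute (8/11).
Pull out 2^3: since 11 ≡ 3 (mod 8), (2/11) = -1, so (2/11)^3 = -1.
Reached (1/11) = 1. Collecting the sign flips along the way, the symbol is -1.

-1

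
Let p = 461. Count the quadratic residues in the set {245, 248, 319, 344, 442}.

4

(245/461) = +1 → QR.
(248/461) = +1 → QR.
(319/461) = +1 → QR.
(344/461) = -1 → non-residue.
(442/461) = +1 → QR.
Total quadratic residues among the 5: 4.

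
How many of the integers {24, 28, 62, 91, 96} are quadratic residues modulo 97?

(24/97) = +1 → QR.
(28/97) = -1 → non-residue.
(62/97) = +1 → QR.
(91/97) = +1 → QR.
(96/97) = +1 → QR.
Total quadratic residues among the 5: 4.

4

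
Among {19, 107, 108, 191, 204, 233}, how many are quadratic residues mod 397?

(19/397) = +1 → QR.
(107/397) = +1 → QR.
(108/397) = +1 → QR.
(191/397) = +1 → QR.
(204/397) = -1 → non-residue.
(233/397) = -1 → non-residue.
Total quadratic residues among the 6: 4.

4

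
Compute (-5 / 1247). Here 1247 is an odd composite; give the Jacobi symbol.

First reduce: -5 ≡ 1242 (mod 1247).
Pull out 2: since 1247 ≡ 7 (mod 8), (2/1247) = +1.
Reciprocity: 621 ≡ 1 and 1247 ≡ 3 (mod 4), so (621/1247) = +(1247/621).
Reduce top mod 621: now compute (5/621).
Reciprocity: 5 ≡ 1 and 621 ≡ 1 (mod 4), so (5/621) = +(621/5).
Reduce top mod 5: now compute (1/5).
Reached (1/5) = 1. Collecting the sign flips along the way, the symbol is +1.

1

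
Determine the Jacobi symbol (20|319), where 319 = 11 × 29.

1

Pull out 2^2: since 319 ≡ 7 (mod 8), (2/319) = +1, so (2/319)^2 = +1.
Reciprocity: 5 ≡ 1 and 319 ≡ 3 (mod 4), so (5/319) = +(319/5).
Reduce top mod 5: now compute (4/5).
Pull out 2^2: since 5 ≡ 5 (mod 8), (2/5) = -1, so (2/5)^2 = +1.
Reached (1/5) = 1. Collecting the sign flips along the way, the symbol is +1.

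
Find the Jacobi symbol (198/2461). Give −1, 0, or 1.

Pull out 2: since 2461 ≡ 5 (mod 8), (2/2461) = -1.
Reciprocity: 99 ≡ 3 and 2461 ≡ 1 (mod 4), so (99/2461) = +(2461/99).
Reduce top mod 99: now compute (85/99).
Reciprocity: 85 ≡ 1 and 99 ≡ 3 (mod 4), so (85/99) = +(99/85).
Reduce top mod 85: now compute (14/85).
Pull out 2: since 85 ≡ 5 (mod 8), (2/85) = -1.
Reciprocity: 7 ≡ 3 and 85 ≡ 1 (mod 4), so (7/85) = +(85/7).
Reduce top mod 7: now compute (1/7).
Reached (1/7) = 1. Collecting the sign flips along the way, the symbol is +1.

1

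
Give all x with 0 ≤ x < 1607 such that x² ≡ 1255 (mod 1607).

Since 1607 ≡ 3 (mod 4), a square root of 1255 is 1255^((1607+1)/4) = 1255^402 mod 1607.
Repeated squaring: 1255^2≡165, 1255^4≡1513, 1255^8≡801, 1255^16≡408, 1255^32≡943, 1255^64≡578, 1255^128≡1435, 1255^256≡658 (mod 1607).
1255^402 = 1255^(256+128+16+2) ≡ 446 (mod 1607).
Check: 446² = 198916 ≡ 1255 (mod 1607). The two roots are 446 and 1161.

446, 1161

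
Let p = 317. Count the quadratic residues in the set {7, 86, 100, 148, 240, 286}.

5

(7/317) = +1 → QR.
(86/317) = -1 → non-residue.
(100/317) = +1 → QR.
(148/317) = +1 → QR.
(240/317) = +1 → QR.
(286/317) = +1 → QR.
Total quadratic residues among the 6: 5.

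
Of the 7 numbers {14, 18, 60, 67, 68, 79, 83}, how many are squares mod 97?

2

(14/97) = -1 → non-residue.
(18/97) = +1 → QR.
(60/97) = -1 → non-residue.
(67/97) = -1 → non-residue.
(68/97) = -1 → non-residue.
(79/97) = +1 → QR.
(83/97) = -1 → non-residue.
Total quadratic residues among the 7: 2.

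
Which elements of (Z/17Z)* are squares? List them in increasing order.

1,2,4,8,9,13,15,16

Square k = 1,…,8 (k and 17−k give the same square):
1²=1, 2²=4, 3²=9, 4²=16, 5²≡8, 6²≡2, 7²≡15, 8²≡13 (mod 17).
So the quadratic residues mod 17 are {1, 2, 4, 8, 9, 13, 15, 16}.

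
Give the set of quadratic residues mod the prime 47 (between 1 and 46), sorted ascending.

1, 2, 3, 4, 6, 7, 8, 9, 12, 14, 16, 17, 18, 21, 24, 25, 27, 28, 32, 34, 36, 37, 42

Square k = 1,…,23 (k and 47−k give the same square):
1²=1, 2²=4, 3²=9, 4²=16, 5²=25, 6²=36, 7²≡2, 8²≡17, 9²≡34, 10²≡6, 11²≡27, 12²≡3, 13²≡28, 14²≡8, 15²≡37, 16²≡21, 17²≡7, 18²≡42, 19²≡32, 20²≡24, 21²≡18, 22²≡14, 23²≡12 (mod 47).
So the quadratic residues mod 47 are {1, 2, 3, 4, 6, 7, 8, 9, 12, 14, 16, 17, 18, 21, 24, 25, 27, 28, 32, 34, 36, 37, 42}.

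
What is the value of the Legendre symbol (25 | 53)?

Euler's criterion: (25/53) ≡ 25^26 (mod 53).
25^2 ≡ 42 (mod 53)
25^4 ≡ 15 (mod 53)
25^8 ≡ 13 (mod 53)
25^16 ≡ 10 (mod 53)
25^26 = 25^(16+8+2) ≡ 1 (mod 53).
Result is 1, so (25/53) = 1.

1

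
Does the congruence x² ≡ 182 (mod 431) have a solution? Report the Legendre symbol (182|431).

Pull out 2: since 431 ≡ 7 (mod 8), (2/431) = +1.
Reciprocity: 91 ≡ 3 and 431 ≡ 3 (mod 4), so (91/431) = −(431/91).
Reduce top mod 91: now compute (67/91).
Reciprocity: 67 ≡ 3 and 91 ≡ 3 (mod 4), so (67/91) = −(91/67).
Reduce top mod 67: now compute (24/67).
Pull out 2^3: since 67 ≡ 3 (mod 8), (2/67) = -1, so (2/67)^3 = -1.
Reciprocity: 3 ≡ 3 and 67 ≡ 3 (mod 4), so (3/67) = −(67/3).
Reduce top mod 3: now compute (1/3).
Reached (1/3) = 1. Collecting the sign flips along the way, the symbol is +1.

1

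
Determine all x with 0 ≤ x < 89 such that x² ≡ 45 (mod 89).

32, 57

89 ≡ 1 (mod 4), so we find a root by search.
Trying successive values, 32² = 1024 ≡ 45 (mod 89). The other root is 89 − 32 = 57.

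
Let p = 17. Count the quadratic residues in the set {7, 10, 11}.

0

(7/17) = -1 → non-residue.
(10/17) = -1 → non-residue.
(11/17) = -1 → non-residue.
Total quadratic residues among the 3: 0.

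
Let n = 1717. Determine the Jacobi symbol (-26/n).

First reduce: -26 ≡ 1691 (mod 1717).
Reciprocity: 1691 ≡ 3 and 1717 ≡ 1 (mod 4), so (1691/1717) = +(1717/1691).
Reduce top mod 1691: now compute (26/1691).
Pull out 2: since 1691 ≡ 3 (mod 8), (2/1691) = -1.
Reciprocity: 13 ≡ 1 and 1691 ≡ 3 (mod 4), so (13/1691) = +(1691/13).
Reduce top mod 13: now compute (1/13).
Reached (1/13) = 1. Collecting the sign flips along the way, the symbol is -1.

-1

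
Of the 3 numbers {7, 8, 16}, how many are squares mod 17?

2

(7/17) = -1 → non-residue.
(8/17) = +1 → QR.
(16/17) = +1 → QR.
Total quadratic residues among the 3: 2.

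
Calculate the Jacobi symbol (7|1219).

Reciprocity: 7 ≡ 3 and 1219 ≡ 3 (mod 4), so (7/1219) = −(1219/7).
Reduce top mod 7: now compute (1/7).
Reached (1/7) = 1. Collecting the sign flips along the way, the symbol is -1.

-1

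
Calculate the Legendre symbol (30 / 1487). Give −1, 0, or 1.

Pull out 2: since 1487 ≡ 7 (mod 8), (2/1487) = +1.
Reciprocity: 15 ≡ 3 and 1487 ≡ 3 (mod 4), so (15/1487) = −(1487/15).
Reduce top mod 15: now compute (2/15).
Pull out 2: since 15 ≡ 7 (mod 8), (2/15) = +1.
Reached (1/15) = 1. Collecting the sign flips along the way, the symbol is -1.

-1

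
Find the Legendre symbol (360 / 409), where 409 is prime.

Euler's criterion: (360/409) ≡ 360^204 (mod 409).
360^2 ≡ 356 (mod 409)
360^4 ≡ 355 (mod 409)
360^8 ≡ 53 (mod 409)
360^16 ≡ 355 (mod 409)
360^32 ≡ 53 (mod 409)
360^64 ≡ 355 (mod 409)
360^128 ≡ 53 (mod 409)
360^204 = 360^(128+64+8+4) ≡ 1 (mod 409).
Result is 1, so (360/409) = 1.

1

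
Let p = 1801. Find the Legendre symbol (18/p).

Pull out 2: since 1801 ≡ 1 (mod 8), (2/1801) = +1.
Reciprocity: 9 ≡ 1 and 1801 ≡ 1 (mod 4), so (9/1801) = +(1801/9).
Reduce top mod 9: now compute (1/9).
Reached (1/9) = 1. Collecting the sign flips along the way, the symbol is +1.

1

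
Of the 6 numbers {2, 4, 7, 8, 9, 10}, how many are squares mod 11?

(2/11) = -1 → non-residue.
(4/11) = +1 → QR.
(7/11) = -1 → non-residue.
(8/11) = -1 → non-residue.
(9/11) = +1 → QR.
(10/11) = -1 → non-residue.
Total quadratic residues among the 6: 2.

2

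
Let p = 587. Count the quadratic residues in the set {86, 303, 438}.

(86/587) = -1 → non-residue.
(303/587) = +1 → QR.
(438/587) = -1 → non-residue.
Total quadratic residues among the 3: 1.

1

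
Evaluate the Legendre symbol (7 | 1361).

Reciprocity: 7 ≡ 3 and 1361 ≡ 1 (mod 4), so (7/1361) = +(1361/7).
Reduce top mod 7: now compute (3/7).
Reciprocity: 3 ≡ 3 and 7 ≡ 3 (mod 4), so (3/7) = −(7/3).
Reduce top mod 3: now compute (1/3).
Reached (1/3) = 1. Collecting the sign flips along the way, the symbol is -1.

-1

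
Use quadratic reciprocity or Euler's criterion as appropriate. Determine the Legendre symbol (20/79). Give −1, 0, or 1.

1

Pull out 2^2: since 79 ≡ 7 (mod 8), (2/79) = +1, so (2/79)^2 = +1.
Reciprocity: 5 ≡ 1 and 79 ≡ 3 (mod 4), so (5/79) = +(79/5).
Reduce top mod 5: now compute (4/5).
Pull out 2^2: since 5 ≡ 5 (mod 8), (2/5) = -1, so (2/5)^2 = +1.
Reached (1/5) = 1. Collecting the sign flips along the way, the symbol is +1.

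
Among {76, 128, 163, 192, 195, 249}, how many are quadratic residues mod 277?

3

(76/277) = +1 → QR.
(128/277) = -1 → non-residue.
(163/277) = -1 → non-residue.
(192/277) = +1 → QR.
(195/277) = -1 → non-residue.
(249/277) = +1 → QR.
Total quadratic residues among the 6: 3.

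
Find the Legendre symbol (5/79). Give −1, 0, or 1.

1

Reciprocity: 5 ≡ 1 and 79 ≡ 3 (mod 4), so (5/79) = +(79/5).
Reduce top mod 5: now compute (4/5).
Pull out 2^2: since 5 ≡ 5 (mod 8), (2/5) = -1, so (2/5)^2 = +1.
Reached (1/5) = 1. Collecting the sign flips along the way, the symbol is +1.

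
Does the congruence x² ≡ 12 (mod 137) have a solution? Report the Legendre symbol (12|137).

Pull out 2^2: since 137 ≡ 1 (mod 8), (2/137) = +1, so (2/137)^2 = +1.
Reciprocity: 3 ≡ 3 and 137 ≡ 1 (mod 4), so (3/137) = +(137/3).
Reduce top mod 3: now compute (2/3).
Pull out 2: since 3 ≡ 3 (mod 8), (2/3) = -1.
Reached (1/3) = 1. Collecting the sign flips along the way, the symbol is -1.

-1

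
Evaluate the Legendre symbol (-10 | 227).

Euler's criterion: (-10/227) ≡ 217^113 (mod 227).
217^2 ≡ 100 (mod 227)
217^4 ≡ 12 (mod 227)
217^8 ≡ 144 (mod 227)
217^16 ≡ 79 (mod 227)
217^32 ≡ 112 (mod 227)
217^64 ≡ 59 (mod 227)
217^113 = 217^(64+32+16+1) ≡ 226 (mod 227).
Result is 226 ≡ −1, so (-10/227) = −1.

-1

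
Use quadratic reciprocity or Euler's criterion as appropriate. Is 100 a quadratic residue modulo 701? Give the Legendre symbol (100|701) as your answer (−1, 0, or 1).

1

Euler's criterion: (100/701) ≡ 100^350 (mod 701).
100^2 ≡ 186 (mod 701)
100^4 ≡ 247 (mod 701)
100^8 ≡ 22 (mod 701)
100^16 ≡ 484 (mod 701)
100^32 ≡ 122 (mod 701)
100^64 ≡ 163 (mod 701)
100^128 ≡ 632 (mod 701)
100^256 ≡ 555 (mod 701)
100^350 = 100^(256+64+16+8+4+2) ≡ 1 (mod 701).
Result is 1, so (100/701) = 1.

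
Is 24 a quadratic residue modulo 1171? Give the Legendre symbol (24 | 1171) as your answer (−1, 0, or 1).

1

Pull out 2^3: since 1171 ≡ 3 (mod 8), (2/1171) = -1, so (2/1171)^3 = -1.
Reciprocity: 3 ≡ 3 and 1171 ≡ 3 (mod 4), so (3/1171) = −(1171/3).
Reduce top mod 3: now compute (1/3).
Reached (1/3) = 1. Collecting the sign flips along the way, the symbol is +1.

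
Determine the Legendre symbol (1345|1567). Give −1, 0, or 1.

-1

Reciprocity: 1345 ≡ 1 and 1567 ≡ 3 (mod 4), so (1345/1567) = +(1567/1345).
Reduce top mod 1345: now compute (222/1345).
Pull out 2: since 1345 ≡ 1 (mod 8), (2/1345) = +1.
Reciprocity: 111 ≡ 3 and 1345 ≡ 1 (mod 4), so (111/1345) = +(1345/111).
Reduce top mod 111: now compute (13/111).
Reciprocity: 13 ≡ 1 and 111 ≡ 3 (mod 4), so (13/111) = +(111/13).
Reduce top mod 13: now compute (7/13).
Reciprocity: 7 ≡ 3 and 13 ≡ 1 (mod 4), so (7/13) = +(13/7).
Reduce top mod 7: now compute (6/7).
Pull out 2: since 7 ≡ 7 (mod 8), (2/7) = +1.
Reciprocity: 3 ≡ 3 and 7 ≡ 3 (mod 4), so (3/7) = −(7/3).
Reduce top mod 3: now compute (1/3).
Reached (1/3) = 1. Collecting the sign flips along the way, the symbol is -1.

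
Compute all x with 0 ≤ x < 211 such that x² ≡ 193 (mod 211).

68, 143

Since 211 ≡ 3 (mod 4), a square root of 193 is 193^((211+1)/4) = 193^53 mod 211.
Repeated squaring: 193^2≡113, 193^4≡109, 193^8≡65, 193^16≡5, 193^32≡25 (mod 211).
193^53 = 193^(32+16+4+1) ≡ 143 (mod 211).
Check: 143² = 20449 ≡ 193 (mod 211). The two roots are 68 and 143.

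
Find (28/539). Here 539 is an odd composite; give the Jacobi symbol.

Pull out 2^2: since 539 ≡ 3 (mod 8), (2/539) = -1, so (2/539)^2 = +1.
Reciprocity: 7 ≡ 3 and 539 ≡ 3 (mod 4), so (7/539) = −(539/7).
Reduce top mod 7: now compute (0/7).
Top reduces to 0: gcd > 1, so the symbol is 0.

0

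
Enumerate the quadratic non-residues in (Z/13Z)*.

Square k = 1,…,6 (k and 13−k give the same square):
1²=1, 2²=4, 3²=9, 4²≡3, 5²≡12, 6²≡10 (mod 13).
The residues are {1, 3, 4, 9, 10, 12}; the non-residues are the remaining 6 nonzero classes.

2,5,6,7,8,11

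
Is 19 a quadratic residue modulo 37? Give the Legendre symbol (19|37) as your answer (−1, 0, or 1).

Reciprocity: 19 ≡ 3 and 37 ≡ 1 (mod 4), so (19/37) = +(37/19).
Reduce top mod 19: now compute (18/19).
Pull out 2: since 19 ≡ 3 (mod 8), (2/19) = -1.
Reciprocity: 9 ≡ 1 and 19 ≡ 3 (mod 4), so (9/19) = +(19/9).
Reduce top mod 9: now compute (1/9).
Reached (1/9) = 1. Collecting the sign flips along the way, the symbol is -1.

-1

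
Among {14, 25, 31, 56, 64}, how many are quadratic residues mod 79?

3

(14/79) = -1 → non-residue.
(25/79) = +1 → QR.
(31/79) = +1 → QR.
(56/79) = -1 → non-residue.
(64/79) = +1 → QR.
Total quadratic residues among the 5: 3.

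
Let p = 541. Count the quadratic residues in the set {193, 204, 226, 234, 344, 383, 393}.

2

(193/541) = -1 → non-residue.
(204/541) = -1 → non-residue.
(226/541) = +1 → QR.
(234/541) = +1 → QR.
(344/541) = -1 → non-residue.
(383/541) = -1 → non-residue.
(393/541) = -1 → non-residue.
Total quadratic residues among the 7: 2.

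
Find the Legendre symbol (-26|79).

-1

Euler's criterion: (-26/79) ≡ 53^39 (mod 79).
53^2 ≡ 44 (mod 79)
53^4 ≡ 40 (mod 79)
53^8 ≡ 20 (mod 79)
53^16 ≡ 5 (mod 79)
53^32 ≡ 25 (mod 79)
53^39 = 53^(32+4+2+1) ≡ 78 (mod 79).
Result is 78 ≡ −1, so (-26/79) = −1.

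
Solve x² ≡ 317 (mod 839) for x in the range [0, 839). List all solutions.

Since 839 ≡ 3 (mod 4), a square root of 317 is 317^((839+1)/4) = 317^210 mod 839.
Repeated squaring: 317^2≡648, 317^4≡404, 317^8≡450, 317^16≡301, 317^32≡828, 317^64≡121, 317^128≡378 (mod 839).
317^210 = 317^(128+64+16+2) ≡ 805 (mod 839).
Check: 805² = 648025 ≡ 317 (mod 839). The two roots are 34 and 805.

34, 805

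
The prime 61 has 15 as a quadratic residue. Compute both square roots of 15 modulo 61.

61 ≡ 1 (mod 4), so we find a root by search.
Trying successive values, 25² = 625 ≡ 15 (mod 61). The other root is 61 − 25 = 36.

25, 36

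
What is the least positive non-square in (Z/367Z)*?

3

(2/367) = +1, so 2 is a residue.
(3/367) = −1, so 3 is the smallest positive non-residue mod 367.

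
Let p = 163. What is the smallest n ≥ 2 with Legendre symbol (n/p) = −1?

(2/163) = −1, so 2 is the smallest positive non-residue mod 163.

2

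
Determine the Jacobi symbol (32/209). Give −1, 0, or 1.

Pull out 2^5: since 209 ≡ 1 (mod 8), (2/209) = +1, so (2/209)^5 = +1.
Reached (1/209) = 1. Collecting the sign flips along the way, the symbol is +1.

1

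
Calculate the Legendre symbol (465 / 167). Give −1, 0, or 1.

First reduce: 465 ≡ 131 (mod 167).
Reciprocity: 131 ≡ 3 and 167 ≡ 3 (mod 4), so (131/167) = −(167/131).
Reduce top mod 131: now compute (36/131).
Pull out 2^2: since 131 ≡ 3 (mod 8), (2/131) = -1, so (2/131)^2 = +1.
Reciprocity: 9 ≡ 1 and 131 ≡ 3 (mod 4), so (9/131) = +(131/9).
Reduce top mod 9: now compute (5/9).
Reciprocity: 5 ≡ 1 and 9 ≡ 1 (mod 4), so (5/9) = +(9/5).
Reduce top mod 5: now compute (4/5).
Pull out 2^2: since 5 ≡ 5 (mod 8), (2/5) = -1, so (2/5)^2 = +1.
Reached (1/5) = 1. Collecting the sign flips along the way, the symbol is -1.

-1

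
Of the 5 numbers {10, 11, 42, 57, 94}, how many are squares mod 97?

(10/97) = -1 → non-residue.
(11/97) = +1 → QR.
(42/97) = -1 → non-residue.
(57/97) = -1 → non-residue.
(94/97) = +1 → QR.
Total quadratic residues among the 5: 2.

2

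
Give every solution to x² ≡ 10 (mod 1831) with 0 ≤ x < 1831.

345, 1486

Since 1831 ≡ 3 (mod 4), a square root of 10 is 10^((1831+1)/4) = 10^458 mod 1831.
Repeated squaring: 10^2≡100, 10^4≡845, 10^8≡1766, 10^16≡563, 10^32≡206, 10^64≡323, 10^128≡1793, 10^256≡1444 (mod 1831).
10^458 = 10^(256+128+64+8+2) ≡ 1486 (mod 1831).
Check: 1486² = 2208196 ≡ 10 (mod 1831). The two roots are 345 and 1486.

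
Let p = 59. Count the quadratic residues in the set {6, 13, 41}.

(6/59) = -1 → non-residue.
(13/59) = -1 → non-residue.
(41/59) = +1 → QR.
Total quadratic residues among the 3: 1.

1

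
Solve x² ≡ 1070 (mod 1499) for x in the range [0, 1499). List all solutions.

659, 840

Since 1499 ≡ 3 (mod 4), a square root of 1070 is 1070^((1499+1)/4) = 1070^375 mod 1499.
Repeated squaring: 1070^2≡1163, 1070^4≡471, 1070^8≡1488, 1070^16≡121, 1070^32≡1150, 1070^64≡382, 1070^128≡521, 1070^256≡122 (mod 1499).
1070^375 = 1070^(256+64+32+16+4+2+1) ≡ 840 (mod 1499).
Check: 840² = 705600 ≡ 1070 (mod 1499). The two roots are 659 and 840.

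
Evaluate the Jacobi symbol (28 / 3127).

1

Pull out 2^2: since 3127 ≡ 7 (mod 8), (2/3127) = +1, so (2/3127)^2 = +1.
Reciprocity: 7 ≡ 3 and 3127 ≡ 3 (mod 4), so (7/3127) = −(3127/7).
Reduce top mod 7: now compute (5/7).
Reciprocity: 5 ≡ 1 and 7 ≡ 3 (mod 4), so (5/7) = +(7/5).
Reduce top mod 5: now compute (2/5).
Pull out 2: since 5 ≡ 5 (mod 8), (2/5) = -1.
Reached (1/5) = 1. Collecting the sign flips along the way, the symbol is +1.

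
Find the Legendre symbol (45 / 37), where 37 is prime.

First reduce: 45 ≡ 8 (mod 37).
Pull out 2^3: since 37 ≡ 5 (mod 8), (2/37) = -1, so (2/37)^3 = -1.
Reached (1/37) = 1. Collecting the sign flips along the way, the symbol is -1.

-1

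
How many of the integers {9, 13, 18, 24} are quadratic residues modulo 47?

3

(9/47) = +1 → QR.
(13/47) = -1 → non-residue.
(18/47) = +1 → QR.
(24/47) = +1 → QR.
Total quadratic residues among the 4: 3.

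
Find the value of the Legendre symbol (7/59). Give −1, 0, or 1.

Euler's criterion: (7/59) ≡ 7^29 (mod 59).
7^2 ≡ 49 (mod 59)
7^4 ≡ 41 (mod 59)
7^8 ≡ 29 (mod 59)
7^16 ≡ 15 (mod 59)
7^29 = 7^(16+8+4+1) ≡ 1 (mod 59).
Result is 1, so (7/59) = 1.

1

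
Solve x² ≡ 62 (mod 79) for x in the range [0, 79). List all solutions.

Since 79 ≡ 3 (mod 4), a square root of 62 is 62^((79+1)/4) = 62^20 mod 79.
Repeated squaring: 62^2≡52, 62^4≡18, 62^8≡8, 62^16≡64 (mod 79).
62^20 = 62^(16+4) ≡ 46 (mod 79).
Check: 46² = 2116 ≡ 62 (mod 79). The two roots are 33 and 46.

33, 46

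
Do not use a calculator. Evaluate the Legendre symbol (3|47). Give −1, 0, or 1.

1

Reciprocity: 3 ≡ 3 and 47 ≡ 3 (mod 4), so (3/47) = −(47/3).
Reduce top mod 3: now compute (2/3).
Pull out 2: since 3 ≡ 3 (mod 8), (2/3) = -1.
Reached (1/3) = 1. Collecting the sign flips along the way, the symbol is +1.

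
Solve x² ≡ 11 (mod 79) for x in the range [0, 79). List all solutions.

Since 79 ≡ 3 (mod 4), a square root of 11 is 11^((79+1)/4) = 11^20 mod 79.
Repeated squaring: 11^2≡42, 11^4≡26, 11^8≡44, 11^16≡40 (mod 79).
11^20 = 11^(16+4) ≡ 13 (mod 79).
Check: 13² = 169 ≡ 11 (mod 79). The two roots are 13 and 66.

13, 66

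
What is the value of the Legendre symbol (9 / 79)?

Reciprocity: 9 ≡ 1 and 79 ≡ 3 (mod 4), so (9/79) = +(79/9).
Reduce top mod 9: now compute (7/9).
Reciprocity: 7 ≡ 3 and 9 ≡ 1 (mod 4), so (7/9) = +(9/7).
Reduce top mod 7: now compute (2/7).
Pull out 2: since 7 ≡ 7 (mod 8), (2/7) = +1.
Reached (1/7) = 1. Collecting the sign flips along the way, the symbol is +1.

1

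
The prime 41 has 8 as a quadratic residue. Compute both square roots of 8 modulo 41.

7, 34

41 ≡ 1 (mod 4), so we find a root by search.
Trying successive values, 7² = 49 ≡ 8 (mod 41). The other root is 41 − 7 = 34.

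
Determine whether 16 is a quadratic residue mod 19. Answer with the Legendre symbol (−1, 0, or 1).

Euler's criterion: (16/19) ≡ 16^9 (mod 19).
16^2 ≡ 9 (mod 19)
16^4 ≡ 5 (mod 19)
16^8 ≡ 6 (mod 19)
16^9 = 16^(8+1) ≡ 1 (mod 19).
Result is 1, so (16/19) = 1.

1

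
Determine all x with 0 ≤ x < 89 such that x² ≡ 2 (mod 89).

89 ≡ 1 (mod 4), so we find a root by search.
Trying successive values, 25² = 625 ≡ 2 (mod 89). The other root is 89 − 25 = 64.

25, 64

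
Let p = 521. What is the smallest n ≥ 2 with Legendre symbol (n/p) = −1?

3

(2/521) = +1, so 2 is a residue.
(3/521) = −1, so 3 is the smallest positive non-residue mod 521.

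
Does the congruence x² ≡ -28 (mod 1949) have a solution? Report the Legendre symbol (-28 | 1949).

-1

First reduce: -28 ≡ 1921 (mod 1949).
Reciprocity: 1921 ≡ 1 and 1949 ≡ 1 (mod 4), so (1921/1949) = +(1949/1921).
Reduce top mod 1921: now compute (28/1921).
Pull out 2^2: since 1921 ≡ 1 (mod 8), (2/1921) = +1, so (2/1921)^2 = +1.
Reciprocity: 7 ≡ 3 and 1921 ≡ 1 (mod 4), so (7/1921) = +(1921/7).
Reduce top mod 7: now compute (3/7).
Reciprocity: 3 ≡ 3 and 7 ≡ 3 (mod 4), so (3/7) = −(7/3).
Reduce top mod 3: now compute (1/3).
Reached (1/3) = 1. Collecting the sign flips along the way, the symbol is -1.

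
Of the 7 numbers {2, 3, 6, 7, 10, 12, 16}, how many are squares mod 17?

(2/17) = +1 → QR.
(3/17) = -1 → non-residue.
(6/17) = -1 → non-residue.
(7/17) = -1 → non-residue.
(10/17) = -1 → non-residue.
(12/17) = -1 → non-residue.
(16/17) = +1 → QR.
Total quadratic residues among the 7: 2.

2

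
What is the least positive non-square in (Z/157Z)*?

2

(2/157) = −1, so 2 is the smallest positive non-residue mod 157.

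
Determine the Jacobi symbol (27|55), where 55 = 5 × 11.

Reciprocity: 27 ≡ 3 and 55 ≡ 3 (mod 4), so (27/55) = −(55/27).
Reduce top mod 27: now compute (1/27).
Reached (1/27) = 1. Collecting the sign flips along the way, the symbol is -1.

-1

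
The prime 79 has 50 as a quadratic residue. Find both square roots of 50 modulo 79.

34, 45

Since 79 ≡ 3 (mod 4), a square root of 50 is 50^((79+1)/4) = 50^20 mod 79.
Repeated squaring: 50^2≡51, 50^4≡73, 50^8≡36, 50^16≡32 (mod 79).
50^20 = 50^(16+4) ≡ 45 (mod 79).
Check: 45² = 2025 ≡ 50 (mod 79). The two roots are 34 and 45.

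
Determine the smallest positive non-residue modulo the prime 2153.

(2/2153) = +1, so 2 is a residue.
(3/2153) = −1, so 3 is the smallest positive non-residue mod 2153.

3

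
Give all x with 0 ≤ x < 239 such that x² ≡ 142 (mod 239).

57, 182

Since 239 ≡ 3 (mod 4), a square root of 142 is 142^((239+1)/4) = 142^60 mod 239.
Repeated squaring: 142^2≡88, 142^4≡96, 142^8≡134, 142^16≡31, 142^32≡5 (mod 239).
142^60 = 142^(32+16+8+4) ≡ 182 (mod 239).
Check: 182² = 33124 ≡ 142 (mod 239). The two roots are 57 and 182.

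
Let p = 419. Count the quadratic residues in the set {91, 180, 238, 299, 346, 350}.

4

(91/419) = +1 → QR.
(180/419) = +1 → QR.
(238/419) = +1 → QR.
(299/419) = +1 → QR.
(346/419) = -1 → non-residue.
(350/419) = -1 → non-residue.
Total quadratic residues among the 6: 4.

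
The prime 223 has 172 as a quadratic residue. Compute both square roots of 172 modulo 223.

29, 194

Since 223 ≡ 3 (mod 4), a square root of 172 is 172^((223+1)/4) = 172^56 mod 223.
Repeated squaring: 172^2≡148, 172^4≡50, 172^8≡47, 172^16≡202, 172^32≡218 (mod 223).
172^56 = 172^(32+16+8) ≡ 29 (mod 223).
Check: 29² = 841 ≡ 172 (mod 223). The two roots are 29 and 194.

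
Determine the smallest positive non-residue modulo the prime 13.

(2/13) = −1, so 2 is the smallest positive non-residue mod 13.

2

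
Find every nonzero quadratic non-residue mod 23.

Square k = 1,…,11 (k and 23−k give the same square):
1²=1, 2²=4, 3²=9, 4²=16, 5²≡2, 6²≡13, 7²≡3, 8²≡18, 9²≡12, 10²≡8, 11²≡6 (mod 23).
The residues are {1, 2, 3, 4, 6, 8, 9, 12, 13, 16, 18}; the non-residues are the remaining 11 nonzero classes.

5, 7, 10, 11, 14, 15, 17, 19, 20, 21, 22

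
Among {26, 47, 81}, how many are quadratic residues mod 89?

(26/89) = -1 → non-residue.
(47/89) = +1 → QR.
(81/89) = +1 → QR.
Total quadratic residues among the 3: 2.

2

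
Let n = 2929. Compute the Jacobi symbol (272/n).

-1

Pull out 2^4: since 2929 ≡ 1 (mod 8), (2/2929) = +1, so (2/2929)^4 = +1.
Reciprocity: 17 ≡ 1 and 2929 ≡ 1 (mod 4), so (17/2929) = +(2929/17).
Reduce top mod 17: now compute (5/17).
Reciprocity: 5 ≡ 1 and 17 ≡ 1 (mod 4), so (5/17) = +(17/5).
Reduce top mod 5: now compute (2/5).
Pull out 2: since 5 ≡ 5 (mod 8), (2/5) = -1.
Reached (1/5) = 1. Collecting the sign flips along the way, the symbol is -1.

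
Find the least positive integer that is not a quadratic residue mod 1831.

(2/1831) = +1, so 2 is a residue.
(3/1831) = −1, so 3 is the smallest positive non-residue mod 1831.

3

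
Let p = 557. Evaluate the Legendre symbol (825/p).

First reduce: 825 ≡ 268 (mod 557).
Pull out 2^2: since 557 ≡ 5 (mod 8), (2/557) = -1, so (2/557)^2 = +1.
Reciprocity: 67 ≡ 3 and 557 ≡ 1 (mod 4), so (67/557) = +(557/67).
Reduce top mod 67: now compute (21/67).
Reciprocity: 21 ≡ 1 and 67 ≡ 3 (mod 4), so (21/67) = +(67/21).
Reduce top mod 21: now compute (4/21).
Pull out 2^2: since 21 ≡ 5 (mod 8), (2/21) = -1, so (2/21)^2 = +1.
Reached (1/21) = 1. Collecting the sign flips along the way, the symbol is +1.

1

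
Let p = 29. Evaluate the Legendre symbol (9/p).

Reciprocity: 9 ≡ 1 and 29 ≡ 1 (mod 4), so (9/29) = +(29/9).
Reduce top mod 9: now compute (2/9).
Pull out 2: since 9 ≡ 1 (mod 8), (2/9) = +1.
Reached (1/9) = 1. Collecting the sign flips along the way, the symbol is +1.

1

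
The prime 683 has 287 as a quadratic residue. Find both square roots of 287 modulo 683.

303, 380

Since 683 ≡ 3 (mod 4), a square root of 287 is 287^((683+1)/4) = 287^171 mod 683.
Repeated squaring: 287^2≡409, 287^4≡629, 287^8≡184, 287^16≡389, 287^32≡378, 287^64≡137, 287^128≡328 (mod 683).
287^171 = 287^(128+32+8+2+1) ≡ 303 (mod 683).
Check: 303² = 91809 ≡ 287 (mod 683). The two roots are 303 and 380.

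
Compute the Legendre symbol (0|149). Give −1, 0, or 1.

Top reduces to 0: gcd > 1, so the symbol is 0.

0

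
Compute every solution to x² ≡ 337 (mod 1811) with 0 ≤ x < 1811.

511, 1300

Since 1811 ≡ 3 (mod 4), a square root of 337 is 337^((1811+1)/4) = 337^453 mod 1811.
Repeated squaring: 337^2≡1287, 337^4≡1115, 337^8≡879, 337^16≡1155, 337^32≡1129, 337^64≡1508, 337^128≡1259, 337^256≡456 (mod 1811).
337^453 = 337^(256+128+64+4+1) ≡ 1300 (mod 1811).
Check: 1300² = 1690000 ≡ 337 (mod 1811). The two roots are 511 and 1300.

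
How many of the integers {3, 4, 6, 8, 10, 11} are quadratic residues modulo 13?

(3/13) = +1 → QR.
(4/13) = +1 → QR.
(6/13) = -1 → non-residue.
(8/13) = -1 → non-residue.
(10/13) = +1 → QR.
(11/13) = -1 → non-residue.
Total quadratic residues among the 6: 3.

3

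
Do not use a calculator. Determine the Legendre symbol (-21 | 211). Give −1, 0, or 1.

-1

Euler's criterion: (-21/211) ≡ 190^105 (mod 211).
190^2 ≡ 19 (mod 211)
190^4 ≡ 150 (mod 211)
190^8 ≡ 134 (mod 211)
190^16 ≡ 21 (mod 211)
190^32 ≡ 19 (mod 211)
190^64 ≡ 150 (mod 211)
190^105 = 190^(64+32+8+1) ≡ 210 (mod 211).
Result is 210 ≡ −1, so (-21/211) = −1.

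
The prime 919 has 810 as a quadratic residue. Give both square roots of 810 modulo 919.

Since 919 ≡ 3 (mod 4), a square root of 810 is 810^((919+1)/4) = 810^230 mod 919.
Repeated squaring: 810^2≡853, 810^4≡680, 810^8≡143, 810^16≡231, 810^32≡59, 810^64≡724, 810^128≡346 (mod 919).
810^230 = 810^(128+64+32+4+2) ≡ 100 (mod 919).
Check: 100² = 10000 ≡ 810 (mod 919). The two roots are 100 and 819.

100, 819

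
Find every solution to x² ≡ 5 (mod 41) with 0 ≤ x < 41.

41 ≡ 1 (mod 4), so we find a root by search.
Trying successive values, 13² = 169 ≡ 5 (mod 41). The other root is 41 − 13 = 28.

13, 28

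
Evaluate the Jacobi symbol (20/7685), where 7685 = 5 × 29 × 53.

0

Pull out 2^2: since 7685 ≡ 5 (mod 8), (2/7685) = -1, so (2/7685)^2 = +1.
Reciprocity: 5 ≡ 1 and 7685 ≡ 1 (mod 4), so (5/7685) = +(7685/5).
Reduce top mod 5: now compute (0/5).
Top reduces to 0: gcd > 1, so the symbol is 0.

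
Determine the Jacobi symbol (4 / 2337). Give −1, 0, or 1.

Pull out 2^2: since 2337 ≡ 1 (mod 8), (2/2337) = +1, so (2/2337)^2 = +1.
Reached (1/2337) = 1. Collecting the sign flips along the way, the symbol is +1.

1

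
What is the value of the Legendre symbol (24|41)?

-1

Pull out 2^3: since 41 ≡ 1 (mod 8), (2/41) = +1, so (2/41)^3 = +1.
Reciprocity: 3 ≡ 3 and 41 ≡ 1 (mod 4), so (3/41) = +(41/3).
Reduce top mod 3: now compute (2/3).
Pull out 2: since 3 ≡ 3 (mod 8), (2/3) = -1.
Reached (1/3) = 1. Collecting the sign flips along the way, the symbol is -1.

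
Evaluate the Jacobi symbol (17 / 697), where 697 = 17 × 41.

Reciprocity: 17 ≡ 1 and 697 ≡ 1 (mod 4), so (17/697) = +(697/17).
Reduce top mod 17: now compute (0/17).
Top reduces to 0: gcd > 1, so the symbol is 0.

0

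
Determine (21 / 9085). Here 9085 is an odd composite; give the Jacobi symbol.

Reciprocity: 21 ≡ 1 and 9085 ≡ 1 (mod 4), so (21/9085) = +(9085/21).
Reduce top mod 21: now compute (13/21).
Reciprocity: 13 ≡ 1 and 21 ≡ 1 (mod 4), so (13/21) = +(21/13).
Reduce top mod 13: now compute (8/13).
Pull out 2^3: since 13 ≡ 5 (mod 8), (2/13) = -1, so (2/13)^3 = -1.
Reached (1/13) = 1. Collecting the sign flips along the way, the symbol is -1.

-1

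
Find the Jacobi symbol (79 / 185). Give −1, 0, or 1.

-1

Reciprocity: 79 ≡ 3 and 185 ≡ 1 (mod 4), so (79/185) = +(185/79).
Reduce top mod 79: now compute (27/79).
Reciprocity: 27 ≡ 3 and 79 ≡ 3 (mod 4), so (27/79) = −(79/27).
Reduce top mod 27: now compute (25/27).
Reciprocity: 25 ≡ 1 and 27 ≡ 3 (mod 4), so (25/27) = +(27/25).
Reduce top mod 25: now compute (2/25).
Pull out 2: since 25 ≡ 1 (mod 8), (2/25) = +1.
Reached (1/25) = 1. Collecting the sign flips along the way, the symbol is -1.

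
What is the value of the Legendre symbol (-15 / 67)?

First reduce: -15 ≡ 52 (mod 67).
Pull out 2^2: since 67 ≡ 3 (mod 8), (2/67) = -1, so (2/67)^2 = +1.
Reciprocity: 13 ≡ 1 and 67 ≡ 3 (mod 4), so (13/67) = +(67/13).
Reduce top mod 13: now compute (2/13).
Pull out 2: since 13 ≡ 5 (mod 8), (2/13) = -1.
Reached (1/13) = 1. Collecting the sign flips along the way, the symbol is -1.

-1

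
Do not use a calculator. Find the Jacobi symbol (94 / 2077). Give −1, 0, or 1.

Pull out 2: since 2077 ≡ 5 (mod 8), (2/2077) = -1.
Reciprocity: 47 ≡ 3 and 2077 ≡ 1 (mod 4), so (47/2077) = +(2077/47).
Reduce top mod 47: now compute (9/47).
Reciprocity: 9 ≡ 1 and 47 ≡ 3 (mod 4), so (9/47) = +(47/9).
Reduce top mod 9: now compute (2/9).
Pull out 2: since 9 ≡ 1 (mod 8), (2/9) = +1.
Reached (1/9) = 1. Collecting the sign flips along the way, the symbol is -1.

-1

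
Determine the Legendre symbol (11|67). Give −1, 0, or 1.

Euler's criterion: (11/67) ≡ 11^33 (mod 67).
11^2 ≡ 54 (mod 67)
11^4 ≡ 35 (mod 67)
11^8 ≡ 19 (mod 67)
11^16 ≡ 26 (mod 67)
11^32 ≡ 6 (mod 67)
11^33 = 11^(32+1) ≡ 66 (mod 67).
Result is 66 ≡ −1, so (11/67) = −1.

-1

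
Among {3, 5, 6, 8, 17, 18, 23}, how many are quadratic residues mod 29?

(3/29) = -1 → non-residue.
(5/29) = +1 → QR.
(6/29) = +1 → QR.
(8/29) = -1 → non-residue.
(17/29) = -1 → non-residue.
(18/29) = -1 → non-residue.
(23/29) = +1 → QR.
Total quadratic residues among the 7: 3.

3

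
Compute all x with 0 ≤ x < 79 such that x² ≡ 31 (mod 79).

Since 79 ≡ 3 (mod 4), a square root of 31 is 31^((79+1)/4) = 31^20 mod 79.
Repeated squaring: 31^2≡13, 31^4≡11, 31^8≡42, 31^16≡26 (mod 79).
31^20 = 31^(16+4) ≡ 49 (mod 79).
Check: 49² = 2401 ≡ 31 (mod 79). The two roots are 30 and 49.

30, 49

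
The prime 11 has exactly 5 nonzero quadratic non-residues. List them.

Square k = 1,…,5 (k and 11−k give the same square):
1²=1, 2²=4, 3²=9, 4²≡5, 5²≡3 (mod 11).
The residues are {1, 3, 4, 5, 9}; the non-residues are the remaining 5 nonzero classes.

2 6 7 8 10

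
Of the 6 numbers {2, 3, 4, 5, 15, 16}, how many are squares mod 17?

4

(2/17) = +1 → QR.
(3/17) = -1 → non-residue.
(4/17) = +1 → QR.
(5/17) = -1 → non-residue.
(15/17) = +1 → QR.
(16/17) = +1 → QR.
Total quadratic residues among the 6: 4.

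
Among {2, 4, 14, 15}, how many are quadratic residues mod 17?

(2/17) = +1 → QR.
(4/17) = +1 → QR.
(14/17) = -1 → non-residue.
(15/17) = +1 → QR.
Total quadratic residues among the 4: 3.

3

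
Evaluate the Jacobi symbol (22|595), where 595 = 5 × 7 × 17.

1

Pull out 2: since 595 ≡ 3 (mod 8), (2/595) = -1.
Reciprocity: 11 ≡ 3 and 595 ≡ 3 (mod 4), so (11/595) = −(595/11).
Reduce top mod 11: now compute (1/11).
Reached (1/11) = 1. Collecting the sign flips along the way, the symbol is +1.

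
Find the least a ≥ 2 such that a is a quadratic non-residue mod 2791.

(2/2791) = +1, so 2 is a residue.
(3/2791) = −1, so 3 is the smallest positive non-residue mod 2791.

3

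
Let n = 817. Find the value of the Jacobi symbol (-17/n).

1

First reduce: -17 ≡ 800 (mod 817).
Pull out 2^5: since 817 ≡ 1 (mod 8), (2/817) = +1, so (2/817)^5 = +1.
Reciprocity: 25 ≡ 1 and 817 ≡ 1 (mod 4), so (25/817) = +(817/25).
Reduce top mod 25: now compute (17/25).
Reciprocity: 17 ≡ 1 and 25 ≡ 1 (mod 4), so (17/25) = +(25/17).
Reduce top mod 17: now compute (8/17).
Pull out 2^3: since 17 ≡ 1 (mod 8), (2/17) = +1, so (2/17)^3 = +1.
Reached (1/17) = 1. Collecting the sign flips along the way, the symbol is +1.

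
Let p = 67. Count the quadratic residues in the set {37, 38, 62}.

(37/67) = +1 → QR.
(38/67) = -1 → non-residue.
(62/67) = +1 → QR.
Total quadratic residues among the 3: 2.

2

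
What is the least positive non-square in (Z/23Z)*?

(2/23) = +1, so 2 is a residue.
(3/23) = +1, so 3 is a residue.
(4/23) = +1, so 4 is a residue.
(5/23) = −1, so 5 is the smallest positive non-residue mod 23.

5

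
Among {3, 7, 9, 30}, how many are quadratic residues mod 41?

(3/41) = -1 → non-residue.
(7/41) = -1 → non-residue.
(9/41) = +1 → QR.
(30/41) = -1 → non-residue.
Total quadratic residues among the 4: 1.

1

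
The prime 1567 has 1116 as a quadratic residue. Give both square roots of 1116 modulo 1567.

Since 1567 ≡ 3 (mod 4), a square root of 1116 is 1116^((1567+1)/4) = 1116^392 mod 1567.
Repeated squaring: 1116^2≡1258, 1116^4≡1461, 1116^8≡267, 1116^16≡774, 1116^32≡482, 1116^64≡408, 1116^128≡362, 1116^256≡983 (mod 1567).
1116^392 = 1116^(256+128+8) ≡ 538 (mod 1567).
Check: 538² = 289444 ≡ 1116 (mod 1567). The two roots are 538 and 1029.

538, 1029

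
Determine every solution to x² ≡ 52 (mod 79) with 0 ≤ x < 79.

17, 62

Since 79 ≡ 3 (mod 4), a square root of 52 is 52^((79+1)/4) = 52^20 mod 79.
Repeated squaring: 52^2≡18, 52^4≡8, 52^8≡64, 52^16≡67 (mod 79).
52^20 = 52^(16+4) ≡ 62 (mod 79).
Check: 62² = 3844 ≡ 52 (mod 79). The two roots are 17 and 62.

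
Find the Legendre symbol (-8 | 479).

-1

First reduce: -8 ≡ 471 (mod 479).
Reciprocity: 471 ≡ 3 and 479 ≡ 3 (mod 4), so (471/479) = −(479/471).
Reduce top mod 471: now compute (8/471).
Pull out 2^3: since 471 ≡ 7 (mod 8), (2/471) = +1, so (2/471)^3 = +1.
Reached (1/471) = 1. Collecting the sign flips along the way, the symbol is -1.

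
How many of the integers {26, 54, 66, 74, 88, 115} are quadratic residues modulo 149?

(26/149) = +1 → QR.
(54/149) = +1 → QR.
(66/149) = -1 → non-residue.
(74/149) = -1 → non-residue.
(88/149) = +1 → QR.
(115/149) = -1 → non-residue.
Total quadratic residues among the 6: 3.

3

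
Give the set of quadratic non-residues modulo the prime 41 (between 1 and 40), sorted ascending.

Square k = 1,…,20 (k and 41−k give the same square):
1²=1, 2²=4, 3²=9, 4²=16, 5²=25, 6²=36, 7²≡8, 8²≡23, 9²≡40, 10²≡18, 11²≡39, 12²≡21, 13²≡5, 14²≡32, 15²≡20, 16²≡10, 17²≡2, 18²≡37, 19²≡33, 20²≡31 (mod 41).
The residues are {1, 2, 4, 5, 8, 9, 10, 16, 18, 20, 21, 23, 25, 31, 32, 33, 36, 37, 39, 40}; the non-residues are the remaining 20 nonzero classes.

3, 6, 7, 11, 12, 13, 14, 15, 17, 19, 22, 24, 26, 27, 28, 29, 30, 34, 35, 38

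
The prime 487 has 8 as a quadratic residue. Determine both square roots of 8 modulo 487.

Since 487 ≡ 3 (mod 4), a square root of 8 is 8^((487+1)/4) = 8^122 mod 487.
Repeated squaring: 8^2≡64, 8^4≡200, 8^8≡66, 8^16≡460, 8^32≡242, 8^64≡124 (mod 487).
8^122 = 8^(64+32+16+8+2) ≡ 182 (mod 487).
Check: 182² = 33124 ≡ 8 (mod 487). The two roots are 182 and 305.

182, 305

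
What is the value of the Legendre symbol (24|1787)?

Pull out 2^3: since 1787 ≡ 3 (mod 8), (2/1787) = -1, so (2/1787)^3 = -1.
Reciprocity: 3 ≡ 3 and 1787 ≡ 3 (mod 4), so (3/1787) = −(1787/3).
Reduce top mod 3: now compute (2/3).
Pull out 2: since 3 ≡ 3 (mod 8), (2/3) = -1.
Reached (1/3) = 1. Collecting the sign flips along the way, the symbol is -1.

-1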